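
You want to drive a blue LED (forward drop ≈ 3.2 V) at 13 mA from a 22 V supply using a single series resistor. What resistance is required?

The resistor drops V_S − V_D = 22 − 3.2 = 18.8 V at 13 mA.
R = 18.8 V / 13 mA = 1.45 kΩ.

R ≈ 1.4 kΩ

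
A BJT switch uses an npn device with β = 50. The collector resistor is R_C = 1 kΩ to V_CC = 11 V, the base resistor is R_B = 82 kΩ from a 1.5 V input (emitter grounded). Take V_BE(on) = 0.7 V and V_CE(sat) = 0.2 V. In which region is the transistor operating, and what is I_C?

active; I_C ≈ 0.49 mA

Assume active. Base-emitter loop: I_B = (V_BB − V_BE)/R_B = (1.5 − 0.7)/82 = 0.00976 mA.
I_C = β·I_B = 50×0.00976 = 0.488 mA.
V_CE = V_CC − I_C·R_C = 11 − 0.488×1 = 10.5 V > V_CE(sat), so the active-region assumption holds.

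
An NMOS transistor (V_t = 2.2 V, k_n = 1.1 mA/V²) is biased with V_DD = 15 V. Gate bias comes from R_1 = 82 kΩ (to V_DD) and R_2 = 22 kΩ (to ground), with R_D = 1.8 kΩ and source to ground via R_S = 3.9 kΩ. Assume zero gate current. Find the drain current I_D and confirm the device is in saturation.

V_G = V_DD·R_2/(R_1+R_2) = 15×22/104 = 3.17 V.
Assume saturation: I_D = (k_n/2)(V_GS − V_t)² with V_GS = V_G − I_D·R_S = 3.17 − 3.9·I_D.
Substituting gives 8.37·I_D² − 5.17·I_D + 0.521 = 0, with roots I_D = 0.127 or 0.492 mA.
The root I_D = 0.492 mA gives V_GS = 1.25 V ≤ V_t, so take I_D = 0.127 mA.
Then V_GS = 2.68 V and V_DS = V_DD − I_D(R_D+R_S) = 15 − 0.127×5.7 = 14.3 V.
Saturation requires V_DS ≥ V_GS − V_t = 0.48 V; 14.3 ≥ 0.48 ✓.

I_D ≈ 0.13 mA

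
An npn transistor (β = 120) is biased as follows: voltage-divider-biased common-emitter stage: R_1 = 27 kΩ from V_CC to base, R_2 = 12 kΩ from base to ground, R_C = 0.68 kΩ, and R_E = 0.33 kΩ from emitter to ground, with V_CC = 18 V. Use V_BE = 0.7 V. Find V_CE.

V_CE ≈ 5.8 V

Thevenize the base divider: V_Th = V_CC·R_2/(R_1+R_2) = 18×12/39 = 5.54 V, R_Th = R_1‖R_2 = 8.31 kΩ.
Base-emitter loop: V_Th = I_B·R_Th + V_BE + (β+1)I_B·R_E, so I_B = (5.54 − 0.7) / (8.31 + 121×0.33) = 0.1 mA.
I_C = β·I_B = 120×0.1 = 12 mA, and I_E = (β+1)I_B = 12.1 mA.
V_CE = V_CC − I_C·R_C − I_E·R_E = 18 − 12×0.68 − 12.1×0.33 = 5.81 V.
V_CE = 5.81 V > 0.2 V confirms active-region operation.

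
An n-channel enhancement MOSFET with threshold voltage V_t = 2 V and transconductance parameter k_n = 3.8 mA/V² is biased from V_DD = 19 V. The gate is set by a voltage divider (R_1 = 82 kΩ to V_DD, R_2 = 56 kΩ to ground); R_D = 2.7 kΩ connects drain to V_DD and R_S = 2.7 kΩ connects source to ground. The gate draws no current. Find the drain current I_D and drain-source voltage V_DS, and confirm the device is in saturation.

I_D ≈ 1.8 mA, V_DS ≈ 9.5 V

V_G = V_DD·R_2/(R_1+R_2) = 19×56/138 = 7.71 V.
Assume saturation: I_D = (k_n/2)(V_GS − V_t)² with V_GS = V_G − I_D·R_S = 7.71 − 2.7·I_D.
Substituting gives 13.9·I_D² − 59.6·I_D + 62 = 0, with roots I_D = 1.76 or 2.54 mA.
The root I_D = 2.54 mA gives V_GS = 0.843 V ≤ V_t, so take I_D = 1.76 mA.
Then V_GS = 2.96 V and V_DS = V_DD − I_D(R_D+R_S) = 19 − 1.76×5.4 = 9.5 V.
Saturation requires V_DS ≥ V_GS − V_t = 0.962 V; 9.5 ≥ 0.962 ✓.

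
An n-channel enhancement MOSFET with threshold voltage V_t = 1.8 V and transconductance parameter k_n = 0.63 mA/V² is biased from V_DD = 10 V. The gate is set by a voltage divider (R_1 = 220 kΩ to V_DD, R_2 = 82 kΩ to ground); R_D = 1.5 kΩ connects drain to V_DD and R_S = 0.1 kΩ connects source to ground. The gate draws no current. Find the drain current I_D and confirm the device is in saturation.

I_D ≈ 0.25 mA

V_G = V_DD·R_2/(R_1+R_2) = 10×82/302 = 2.72 V.
Assume saturation: I_D = (k_n/2)(V_GS − V_t)² with V_GS = V_G − I_D·R_S = 2.72 − 0.1·I_D.
Substituting gives 0.00315·I_D² − 1.06·I_D + 0.264 = 0, with roots I_D = 0.25 or 336 mA.
The root I_D = 336 mA gives V_GS = -30.8 V ≤ V_t, so take I_D = 0.25 mA.
Then V_GS = 2.69 V and V_DS = V_DD − I_D(R_D+R_S) = 10 − 0.25×1.6 = 9.6 V.
Saturation requires V_DS ≥ V_GS − V_t = 0.89 V; 9.6 ≥ 0.89 ✓.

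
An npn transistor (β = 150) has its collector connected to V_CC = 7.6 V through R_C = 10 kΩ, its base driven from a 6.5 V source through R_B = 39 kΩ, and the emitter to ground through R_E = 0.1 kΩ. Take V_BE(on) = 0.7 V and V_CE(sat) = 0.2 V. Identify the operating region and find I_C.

Assume active: I_B = (6.5 − 0.7)/(39 + 151×0.1) = 0.107 mA, I_C = β·I_B = 16.1 mA.
Then V_CE = 7.6 − 16.1×10 − 16.2×0.1 = -155 V < 0.2 V — the active assumption fails.
Re-solve with V_CE = 0.2 V. KCL at the emitter: V_E/R_E = (V_BB−0.7−V_E)/R_B + (V_CC−0.2−V_E)/R_C, giving V_E = 0.0878 V.
I_C = (V_CC − 0.2 − V_E)/R_C = (7.4 − 0.0878)/10 = 0.731 mA.
Check: I_B = (5.8 − 0.0878)/39 = 0.146 mA, and β·I_B = 22 mA > I_C, confirming saturation.

saturation; I_C ≈ 0.73 mA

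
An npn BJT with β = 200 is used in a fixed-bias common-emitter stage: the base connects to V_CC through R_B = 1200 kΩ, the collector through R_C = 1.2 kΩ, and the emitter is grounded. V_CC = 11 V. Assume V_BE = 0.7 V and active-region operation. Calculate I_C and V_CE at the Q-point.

I_C ≈ 1.7 mA, V_CE ≈ 8.9 V

Base loop: V_CC = I_B·R_B + V_BE, so I_B = (11 − 0.7)/1200 kΩ = 0.00858 mA.
In the active region I_C = β·I_B = 200 × 0.00858 = 1.72 mA.
Collector loop: V_CE = V_CC − I_C·R_C = 11 − 1.72×1.2 = 8.94 V.
Since V_CE = 8.94 V > V_CE(sat) ≈ 0.2 V, the transistor is in the active region as assumed.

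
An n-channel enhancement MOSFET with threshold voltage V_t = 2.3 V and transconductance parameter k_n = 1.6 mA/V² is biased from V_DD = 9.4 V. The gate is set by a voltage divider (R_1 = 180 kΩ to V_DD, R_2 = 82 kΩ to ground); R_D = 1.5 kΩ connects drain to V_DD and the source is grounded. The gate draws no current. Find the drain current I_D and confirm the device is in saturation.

V_G = V_DD·R_2/(R_1+R_2) = 9.4×82/262 = 2.94 V. With the source grounded, V_GS = V_G = 2.94 V.
Assume saturation: I_D = (k_n/2)(V_GS − V_t)² = (1.6/2)×(2.94 − 2.3)² = 0.8×0.642² = 0.33 mA.
V_DS = V_DD − I_D·R_D = 9.4 − 0.33×1.5 = 8.91 V.
Saturation requires V_DS ≥ V_GS − V_t = 0.642 V; 8.91 ≥ 0.642 ✓.

I_D ≈ 0.33 mA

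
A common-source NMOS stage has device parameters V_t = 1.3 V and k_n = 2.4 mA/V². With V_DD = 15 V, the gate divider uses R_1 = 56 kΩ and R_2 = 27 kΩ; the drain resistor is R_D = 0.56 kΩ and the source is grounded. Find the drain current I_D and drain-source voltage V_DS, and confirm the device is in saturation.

V_G = V_DD·R_2/(R_1+R_2) = 15×27/83 = 4.88 V. With the source grounded, V_GS = V_G = 4.88 V.
Assume saturation: I_D = (k_n/2)(V_GS − V_t)² = (2.4/2)×(4.88 − 1.3)² = 1.2×3.58² = 15.4 mA.
V_DS = V_DD − I_D·R_D = 15 − 15.4×0.56 = 6.39 V.
Saturation requires V_DS ≥ V_GS − V_t = 3.58 V; 6.39 ≥ 3.58 ✓.

I_D ≈ 15 mA, V_DS ≈ 6.4 V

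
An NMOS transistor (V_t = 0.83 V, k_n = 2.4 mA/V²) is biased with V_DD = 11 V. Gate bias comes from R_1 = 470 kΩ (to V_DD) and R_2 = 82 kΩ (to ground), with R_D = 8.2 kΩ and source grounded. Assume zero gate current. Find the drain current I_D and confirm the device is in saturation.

I_D ≈ 0.78 mA

V_G = V_DD·R_2/(R_1+R_2) = 11×82/552 = 1.63 V. With the source grounded, V_GS = V_G = 1.63 V.
Assume saturation: I_D = (k_n/2)(V_GS − V_t)² = (2.4/2)×(1.63 − 0.83)² = 1.2×0.804² = 0.776 mA.
V_DS = V_DD − I_D·R_D = 11 − 0.776×8.2 = 4.64 V.
Saturation requires V_DS ≥ V_GS − V_t = 0.804 V; 4.64 ≥ 0.804 ✓.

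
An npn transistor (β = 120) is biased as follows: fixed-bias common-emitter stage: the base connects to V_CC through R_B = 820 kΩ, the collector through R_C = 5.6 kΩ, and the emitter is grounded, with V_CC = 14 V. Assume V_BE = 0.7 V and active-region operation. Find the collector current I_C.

Base loop: V_CC = I_B·R_B + V_BE, so I_B = (14 − 0.7)/820 kΩ = 0.0162 mA.
In the active region I_C = β·I_B = 120 × 0.0162 = 1.95 mA.
Collector loop: V_CE = V_CC − I_C·R_C = 14 − 1.95×5.6 = 3.1 V.
Since V_CE = 3.1 V > V_CE(sat) ≈ 0.2 V, the transistor is in the active region as assumed.

I_C ≈ 1.9 mA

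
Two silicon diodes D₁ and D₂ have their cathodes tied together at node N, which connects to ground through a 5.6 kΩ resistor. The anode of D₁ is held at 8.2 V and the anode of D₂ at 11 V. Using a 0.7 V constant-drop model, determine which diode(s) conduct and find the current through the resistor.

Only D₂ conducts; I_R ≈ 1.8 mA

Assume both conduct. Then node N would need to be at both 8.2−0.7 = 7.5 V and 11−0.7 = 10.3 V, which is impossible.
Assume only D₂ conducts: V_N = 11 − 0.7 = 10.3 V, so I_R = 10.3/5.6 = 1.84 mA.
Check D₁: its anode-to-cathode voltage is 8.2 − 10.3 = -2.1 V < 0.7 V, so it is off. The assumption is consistent.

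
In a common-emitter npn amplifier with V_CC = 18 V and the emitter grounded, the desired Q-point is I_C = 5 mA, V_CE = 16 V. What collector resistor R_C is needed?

R_C ≈ 0.4 kΩ

Collector loop: V_CC = I_C·R_C + V_CE.
R_C = (V_CC − V_CE)/I_C = (18 − 16)/5 = 0.4 kΩ.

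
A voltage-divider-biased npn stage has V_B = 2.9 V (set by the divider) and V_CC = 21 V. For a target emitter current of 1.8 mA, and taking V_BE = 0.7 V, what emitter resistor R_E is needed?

V_E = V_B − V_BE = 2.9 − 0.7 = 2.2 V.
R_E = V_E / I_E = 2.2 / 1.8 = 1.22 kΩ.

R_E ≈ 1.2 kΩ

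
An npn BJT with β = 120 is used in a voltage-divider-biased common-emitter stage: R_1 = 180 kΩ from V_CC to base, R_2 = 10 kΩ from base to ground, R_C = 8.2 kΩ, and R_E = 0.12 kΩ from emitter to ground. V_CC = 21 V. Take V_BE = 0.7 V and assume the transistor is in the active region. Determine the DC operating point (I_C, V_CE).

I_C ≈ 2 mA, V_CE ≈ 4.1 V

Thevenize the base divider: V_Th = V_CC·R_2/(R_1+R_2) = 21×10/190 = 1.11 V, R_Th = R_1‖R_2 = 9.47 kΩ.
Base-emitter loop: V_Th = I_B·R_Th + V_BE + (β+1)I_B·R_E, so I_B = (1.11 − 0.7) / (9.47 + 121×0.12) = 0.0169 mA.
I_C = β·I_B = 120×0.0169 = 2.03 mA, and I_E = (β+1)I_B = 2.04 mA.
V_CE = V_CC − I_C·R_C − I_E·R_E = 21 − 2.03×8.2 − 2.04×0.12 = 4.13 V.
V_CE = 4.13 V > 0.2 V confirms active-region operation.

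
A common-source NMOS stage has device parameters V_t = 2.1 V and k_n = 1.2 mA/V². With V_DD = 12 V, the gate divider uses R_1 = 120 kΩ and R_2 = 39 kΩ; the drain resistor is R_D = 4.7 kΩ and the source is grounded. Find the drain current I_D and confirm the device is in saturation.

V_G = V_DD·R_2/(R_1+R_2) = 12×39/159 = 2.94 V. With the source grounded, V_GS = V_G = 2.94 V.
Assume saturation: I_D = (k_n/2)(V_GS − V_t)² = (1.2/2)×(2.94 − 2.1)² = 0.6×0.843² = 0.427 mA.
V_DS = V_DD − I_D·R_D = 12 − 0.427×4.7 = 9.99 V.
Saturation requires V_DS ≥ V_GS − V_t = 0.843 V; 9.99 ≥ 0.843 ✓.

I_D ≈ 0.43 mA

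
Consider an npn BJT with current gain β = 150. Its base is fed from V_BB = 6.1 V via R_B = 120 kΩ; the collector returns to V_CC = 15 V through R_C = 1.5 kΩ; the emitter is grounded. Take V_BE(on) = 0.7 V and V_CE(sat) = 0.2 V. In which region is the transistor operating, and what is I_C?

Assume active. Base-emitter loop: I_B = (V_BB − V_BE)/R_B = (6.1 − 0.7)/120 = 0.045 mA.
I_C = β·I_B = 150×0.045 = 6.75 mA.
V_CE = V_CC − I_C·R_C = 15 − 6.75×1.5 = 4.88 V > V_CE(sat), so the active-region assumption holds.

active; I_C ≈ 6.8 mA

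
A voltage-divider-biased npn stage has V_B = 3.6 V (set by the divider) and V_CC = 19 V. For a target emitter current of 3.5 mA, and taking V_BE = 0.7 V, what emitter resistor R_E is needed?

R_E ≈ 0.83 kΩ

V_E = V_B − V_BE = 3.6 − 0.7 = 2.9 V.
R_E = V_E / I_E = 2.9 / 3.5 = 0.829 kΩ.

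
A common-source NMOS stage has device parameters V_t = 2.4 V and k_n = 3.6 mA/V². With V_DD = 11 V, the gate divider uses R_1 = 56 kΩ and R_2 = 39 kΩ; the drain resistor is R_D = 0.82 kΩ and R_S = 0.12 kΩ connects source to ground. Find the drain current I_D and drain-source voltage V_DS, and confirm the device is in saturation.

I_D ≈ 4.5 mA, V_DS ≈ 6.8 V

V_G = V_DD·R_2/(R_1+R_2) = 11×39/95 = 4.52 V.
Assume saturation: I_D = (k_n/2)(V_GS − V_t)² with V_GS = V_G − I_D·R_S = 4.52 − 0.12·I_D.
Substituting gives 0.0259·I_D² − 1.91·I_D + 8.06 = 0, with roots I_D = 4.48 or 69.4 mA.
The root I_D = 69.4 mA gives V_GS = -3.81 V ≤ V_t, so take I_D = 4.48 mA.
Then V_GS = 3.98 V and V_DS = V_DD − I_D(R_D+R_S) = 11 − 4.48×0.94 = 6.79 V.
Saturation requires V_DS ≥ V_GS − V_t = 1.58 V; 6.79 ≥ 1.58 ✓.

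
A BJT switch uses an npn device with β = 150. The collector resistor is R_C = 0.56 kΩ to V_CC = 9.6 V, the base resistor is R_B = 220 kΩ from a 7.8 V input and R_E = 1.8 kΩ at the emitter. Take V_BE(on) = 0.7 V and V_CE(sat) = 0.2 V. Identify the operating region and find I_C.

active; I_C ≈ 2.2 mA

Assume active. Base-emitter loop: I_B = (V_BB − V_BE)/(R_B + (β+1)R_E) = (7.8 − 0.7)/(220 + 151×1.8) = 0.0144 mA.
I_C = β·I_B = 150×0.0144 = 2.17 mA.
V_CE = V_CC − I_C·R_C − I_E·R_E = 9.6 − 2.17×0.56 − 2.18×1.8 = 4.46 V > V_CE(sat), so the active-region assumption holds.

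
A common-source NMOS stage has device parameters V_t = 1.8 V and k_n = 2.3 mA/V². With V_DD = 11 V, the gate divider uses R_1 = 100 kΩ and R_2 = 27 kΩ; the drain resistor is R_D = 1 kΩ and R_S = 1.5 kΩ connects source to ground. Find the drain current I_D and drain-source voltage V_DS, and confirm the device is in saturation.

I_D ≈ 0.13 mA, V_DS ≈ 11 V

V_G = V_DD·R_2/(R_1+R_2) = 11×27/127 = 2.34 V.
Assume saturation: I_D = (k_n/2)(V_GS − V_t)² with V_GS = V_G − I_D·R_S = 2.34 − 1.5·I_D.
Substituting gives 2.59·I_D² − 2.86·I_D + 0.334 = 0, with roots I_D = 0.133 or 0.972 mA.
The root I_D = 0.972 mA gives V_GS = 0.881 V ≤ V_t, so take I_D = 0.133 mA.
Then V_GS = 2.14 V and V_DS = V_DD − I_D(R_D+R_S) = 11 − 0.133×2.5 = 10.7 V.
Saturation requires V_DS ≥ V_GS − V_t = 0.34 V; 10.7 ≥ 0.34 ✓.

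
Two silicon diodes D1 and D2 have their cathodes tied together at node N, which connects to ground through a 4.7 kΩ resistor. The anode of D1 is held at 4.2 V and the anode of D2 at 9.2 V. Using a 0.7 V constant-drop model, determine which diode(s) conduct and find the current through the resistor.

Assume both conduct. Then node N would need to be at both 4.2−0.7 = 3.5 V and 9.2−0.7 = 8.5 V, which is impossible.
Assume only D2 conducts: V_N = 9.2 − 0.7 = 8.5 V, so I_R = 8.5/4.7 = 1.81 mA.
Check D1: its anode-to-cathode voltage is 4.2 − 8.5 = -4.3 V < 0.7 V, so it is off. The assumption is consistent.

Only D2 conducts; I_R ≈ 1.8 mA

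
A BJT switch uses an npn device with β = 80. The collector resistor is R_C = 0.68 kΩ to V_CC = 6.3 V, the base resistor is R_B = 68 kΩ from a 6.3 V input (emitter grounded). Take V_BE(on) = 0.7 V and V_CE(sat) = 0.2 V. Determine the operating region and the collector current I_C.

active; I_C ≈ 6.6 mA

Assume active. Base-emitter loop: I_B = (V_BB − V_BE)/R_B = (6.3 − 0.7)/68 = 0.0824 mA.
I_C = β·I_B = 80×0.0824 = 6.59 mA.
V_CE = V_CC − I_C·R_C = 6.3 − 6.59×0.68 = 1.82 V > V_CE(sat), so the active-region assumption holds.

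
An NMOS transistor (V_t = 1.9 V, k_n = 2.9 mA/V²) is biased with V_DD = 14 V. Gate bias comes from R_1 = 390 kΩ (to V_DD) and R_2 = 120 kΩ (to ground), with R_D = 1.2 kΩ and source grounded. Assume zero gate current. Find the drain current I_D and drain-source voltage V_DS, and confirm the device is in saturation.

V_G = V_DD·R_2/(R_1+R_2) = 14×120/510 = 3.29 V. With the source grounded, V_GS = V_G = 3.29 V.
Assume saturation: I_D = (k_n/2)(V_GS − V_t)² = (2.9/2)×(3.29 − 1.9)² = 1.45×1.39² = 2.82 mA.
V_DS = V_DD − I_D·R_D = 14 − 2.82×1.2 = 10.6 V.
Saturation requires V_DS ≥ V_GS − V_t = 1.39 V; 10.6 ≥ 1.39 ✓.

I_D ≈ 2.8 mA, V_DS ≈ 11 V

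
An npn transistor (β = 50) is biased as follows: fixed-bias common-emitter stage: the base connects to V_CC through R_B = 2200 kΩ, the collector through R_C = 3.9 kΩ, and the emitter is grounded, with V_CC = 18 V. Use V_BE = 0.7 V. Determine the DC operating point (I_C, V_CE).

Base loop: V_CC = I_B·R_B + V_BE, so I_B = (18 − 0.7)/2200 kΩ = 0.00786 mA.
In the active region I_C = β·I_B = 50 × 0.00786 = 0.393 mA.
Collector loop: V_CE = V_CC − I_C·R_C = 18 − 0.393×3.9 = 16.5 V.
Since V_CE = 16.5 V > V_CE(sat) ≈ 0.2 V, the transistor is in the active region as assumed.

I_C ≈ 0.39 mA, V_CE ≈ 16 V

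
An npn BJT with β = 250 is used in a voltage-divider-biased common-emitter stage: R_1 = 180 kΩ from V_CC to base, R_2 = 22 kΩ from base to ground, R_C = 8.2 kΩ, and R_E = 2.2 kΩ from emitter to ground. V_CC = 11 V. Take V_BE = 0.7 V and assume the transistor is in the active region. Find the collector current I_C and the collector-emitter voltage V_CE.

Thevenize the base divider: V_Th = V_CC·R_2/(R_1+R_2) = 11×22/202 = 1.2 V, R_Th = R_1‖R_2 = 19.6 kΩ.
Base-emitter loop: V_Th = I_B·R_Th + V_BE + (β+1)I_B·R_E, so I_B = (1.2 − 0.7) / (19.6 + 251×2.2) = 0.000871 mA.
I_C = β·I_B = 250×0.000871 = 0.218 mA, and I_E = (β+1)I_B = 0.219 mA.
V_CE = V_CC − I_C·R_C − I_E·R_E = 11 − 0.218×8.2 − 0.219×2.2 = 8.73 V.
V_CE = 8.73 V > 0.2 V confirms active-region operation.

I_C ≈ 0.22 mA, V_CE ≈ 8.7 V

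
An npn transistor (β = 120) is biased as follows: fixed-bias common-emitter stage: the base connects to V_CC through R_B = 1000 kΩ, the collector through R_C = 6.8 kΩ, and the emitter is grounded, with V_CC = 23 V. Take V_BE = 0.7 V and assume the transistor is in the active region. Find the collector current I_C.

Base loop: V_CC = I_B·R_B + V_BE, so I_B = (23 − 0.7)/1000 kΩ = 0.0223 mA.
In the active region I_C = β·I_B = 120 × 0.0223 = 2.68 mA.
Collector loop: V_CE = V_CC − I_C·R_C = 23 − 2.68×6.8 = 4.8 V.
Since V_CE = 4.8 V > V_CE(sat) ≈ 0.2 V, the transistor is in the active region as assumed.

I_C ≈ 2.7 mA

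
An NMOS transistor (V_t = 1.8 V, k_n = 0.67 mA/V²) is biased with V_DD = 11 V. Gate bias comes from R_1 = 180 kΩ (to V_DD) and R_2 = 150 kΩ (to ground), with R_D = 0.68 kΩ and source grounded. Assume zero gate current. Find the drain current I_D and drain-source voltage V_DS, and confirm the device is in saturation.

I_D ≈ 3.4 mA, V_DS ≈ 8.7 V

V_G = V_DD·R_2/(R_1+R_2) = 11×150/330 = 5 V. With the source grounded, V_GS = V_G = 5 V.
Assume saturation: I_D = (k_n/2)(V_GS − V_t)² = (0.67/2)×(5 − 1.8)² = 0.335×3.2² = 3.43 mA.
V_DS = V_DD − I_D·R_D = 11 − 3.43×0.68 = 8.67 V.
Saturation requires V_DS ≥ V_GS − V_t = 3.2 V; 8.67 ≥ 3.2 ✓.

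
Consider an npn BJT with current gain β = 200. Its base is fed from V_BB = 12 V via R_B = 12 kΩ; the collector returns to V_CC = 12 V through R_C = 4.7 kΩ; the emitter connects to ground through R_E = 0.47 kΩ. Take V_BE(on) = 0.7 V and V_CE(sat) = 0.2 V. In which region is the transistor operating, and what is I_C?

Assume active: I_B = (12 − 0.7)/(12 + 201×0.47) = 0.106 mA, I_C = β·I_B = 21.2 mA.
Then V_CE = 12 − 21.2×4.7 − 21.3×0.47 = -97.8 V < 0.2 V — the active assumption fails.
Re-solve with V_CE = 0.2 V. KCL at the emitter: V_E/R_E = (V_BB−0.7−V_E)/R_B + (V_CC−0.2−V_E)/R_C, giving V_E = 1.42 V.
I_C = (V_CC − 0.2 − V_E)/R_C = (11.8 − 1.42)/4.7 = 2.21 mA.
Check: I_B = (11.3 − 1.42)/12 = 0.823 mA, and β·I_B = 165 mA > I_C, confirming saturation.

saturation; I_C ≈ 2.2 mA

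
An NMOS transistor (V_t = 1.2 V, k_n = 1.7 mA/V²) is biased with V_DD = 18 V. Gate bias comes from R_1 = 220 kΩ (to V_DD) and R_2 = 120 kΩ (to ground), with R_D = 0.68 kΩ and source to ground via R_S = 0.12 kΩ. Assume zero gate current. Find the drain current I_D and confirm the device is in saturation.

V_G = V_DD·R_2/(R_1+R_2) = 18×120/340 = 6.35 V.
Assume saturation: I_D = (k_n/2)(V_GS − V_t)² with V_GS = V_G − I_D·R_S = 6.35 − 0.12·I_D.
Substituting gives 0.0122·I_D² − 2.05·I_D + 22.6 = 0, with roots I_D = 11.8 or 156 mA.
The root I_D = 156 mA gives V_GS = -12.3 V ≤ V_t, so take I_D = 11.8 mA.
Then V_GS = 4.93 V and V_DS = V_DD − I_D(R_D+R_S) = 18 − 11.8×0.8 = 8.53 V.
Saturation requires V_DS ≥ V_GS − V_t = 3.73 V; 8.53 ≥ 3.73 ✓.

I_D ≈ 12 mA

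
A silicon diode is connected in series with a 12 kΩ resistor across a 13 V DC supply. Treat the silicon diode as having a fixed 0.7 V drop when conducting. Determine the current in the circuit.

I ≈ 1 mA

KVL around the loop: 13 = V_D + I·R = 0.7 + I × 12 kΩ.
So I = (13 − 0.7) / 12 kΩ = 12.3 / 12 = 1.03 mA.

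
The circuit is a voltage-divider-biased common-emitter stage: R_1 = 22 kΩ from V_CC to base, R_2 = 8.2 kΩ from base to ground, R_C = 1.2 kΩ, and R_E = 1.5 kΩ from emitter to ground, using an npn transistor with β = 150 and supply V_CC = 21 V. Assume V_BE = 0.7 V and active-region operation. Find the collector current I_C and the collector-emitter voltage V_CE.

I_C ≈ 3.2 mA, V_CE ≈ 12 V

Thevenize the base divider: V_Th = V_CC·R_2/(R_1+R_2) = 21×8.2/30.2 = 5.7 V, R_Th = R_1‖R_2 = 5.97 kΩ.
Base-emitter loop: V_Th = I_B·R_Th + V_BE + (β+1)I_B·R_E, so I_B = (5.7 − 0.7) / (5.97 + 151×1.5) = 0.0215 mA.
I_C = β·I_B = 150×0.0215 = 3.23 mA, and I_E = (β+1)I_B = 3.25 mA.
V_CE = V_CC − I_C·R_C − I_E·R_E = 21 − 3.23×1.2 − 3.25×1.5 = 12.3 V.
V_CE = 12.3 V > 0.2 V confirms active-region operation.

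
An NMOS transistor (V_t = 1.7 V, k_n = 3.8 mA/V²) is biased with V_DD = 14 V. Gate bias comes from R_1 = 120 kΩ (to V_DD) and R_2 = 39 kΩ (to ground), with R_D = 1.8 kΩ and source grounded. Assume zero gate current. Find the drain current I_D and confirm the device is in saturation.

I_D ≈ 5.7 mA

V_G = V_DD·R_2/(R_1+R_2) = 14×39/159 = 3.43 V. With the source grounded, V_GS = V_G = 3.43 V.
Assume saturation: I_D = (k_n/2)(V_GS − V_t)² = (3.8/2)×(3.43 − 1.7)² = 1.9×1.73² = 5.71 mA.
V_DS = V_DD − I_D·R_D = 14 − 5.71×1.8 = 3.72 V.
Saturation requires V_DS ≥ V_GS − V_t = 1.73 V; 3.72 ≥ 1.73 ✓.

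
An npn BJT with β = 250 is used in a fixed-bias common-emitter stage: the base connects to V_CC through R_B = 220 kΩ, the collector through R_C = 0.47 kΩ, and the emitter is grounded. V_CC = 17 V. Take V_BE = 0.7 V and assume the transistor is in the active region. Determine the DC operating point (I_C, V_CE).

Base loop: V_CC = I_B·R_B + V_BE, so I_B = (17 − 0.7)/220 kΩ = 0.0741 mA.
In the active region I_C = β·I_B = 250 × 0.0741 = 18.5 mA.
Collector loop: V_CE = V_CC − I_C·R_C = 17 − 18.5×0.47 = 8.29 V.
Since V_CE = 8.29 V > V_CE(sat) ≈ 0.2 V, the transistor is in the active region as assumed.

I_C ≈ 19 mA, V_CE ≈ 8.3 V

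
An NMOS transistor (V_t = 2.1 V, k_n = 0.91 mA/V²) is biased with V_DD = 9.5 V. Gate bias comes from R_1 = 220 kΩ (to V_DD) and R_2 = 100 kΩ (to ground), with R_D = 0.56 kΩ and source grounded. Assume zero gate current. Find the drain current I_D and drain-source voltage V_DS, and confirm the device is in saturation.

I_D ≈ 0.34 mA, V_DS ≈ 9.3 V

V_G = V_DD·R_2/(R_1+R_2) = 9.5×100/320 = 2.97 V. With the source grounded, V_GS = V_G = 2.97 V.
Assume saturation: I_D = (k_n/2)(V_GS − V_t)² = (0.91/2)×(2.97 − 2.1)² = 0.455×0.869² = 0.343 mA.
V_DS = V_DD − I_D·R_D = 9.5 − 0.343×0.56 = 9.31 V.
Saturation requires V_DS ≥ V_GS − V_t = 0.869 V; 9.31 ≥ 0.869 ✓.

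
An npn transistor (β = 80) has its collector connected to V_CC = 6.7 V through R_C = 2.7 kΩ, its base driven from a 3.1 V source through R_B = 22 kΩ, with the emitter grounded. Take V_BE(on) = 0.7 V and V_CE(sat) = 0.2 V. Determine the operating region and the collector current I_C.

saturation; I_C ≈ 2.4 mA

Assume active: I_B = (3.1 − 0.7)/22 = 0.109 mA, giving I_C = β·I_B = 8.73 mA.
But then V_CE = 6.7 − 8.73×2.7 = -16.9 V < V_CE(sat) = 0.2 V — impossible in the active region.
So the transistor is saturated. With V_CE = 0.2 V, I_C = (V_CC − 0.2)/R_C = 6.5/2.7 = 2.41 mA.
Check: β·I_B = 8.73 mA > I_C = 2.41 mA, confirming saturation.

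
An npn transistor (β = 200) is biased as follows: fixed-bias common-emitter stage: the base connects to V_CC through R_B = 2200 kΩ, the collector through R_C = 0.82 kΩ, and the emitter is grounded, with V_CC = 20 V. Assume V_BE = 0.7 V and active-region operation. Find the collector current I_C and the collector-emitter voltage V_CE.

Base loop: V_CC = I_B·R_B + V_BE, so I_B = (20 − 0.7)/2200 kΩ = 0.00877 mA.
In the active region I_C = β·I_B = 200 × 0.00877 = 1.75 mA.
Collector loop: V_CE = V_CC − I_C·R_C = 20 − 1.75×0.82 = 18.6 V.
Since V_CE = 18.6 V > V_CE(sat) ≈ 0.2 V, the transistor is in the active region as assumed.

I_C ≈ 1.8 mA, V_CE ≈ 19 V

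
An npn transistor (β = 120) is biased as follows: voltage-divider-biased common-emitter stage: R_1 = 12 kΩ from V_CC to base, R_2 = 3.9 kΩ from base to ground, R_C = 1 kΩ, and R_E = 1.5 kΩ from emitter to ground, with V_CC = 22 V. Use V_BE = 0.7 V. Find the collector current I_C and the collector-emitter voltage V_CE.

I_C ≈ 3.1 mA, V_CE ≈ 14 V

Thevenize the base divider: V_Th = V_CC·R_2/(R_1+R_2) = 22×3.9/15.9 = 5.4 V, R_Th = R_1‖R_2 = 2.94 kΩ.
Base-emitter loop: V_Th = I_B·R_Th + V_BE + (β+1)I_B·R_E, so I_B = (5.4 − 0.7) / (2.94 + 121×1.5) = 0.0255 mA.
I_C = β·I_B = 120×0.0255 = 3.06 mA, and I_E = (β+1)I_B = 3.08 mA.
V_CE = V_CC − I_C·R_C − I_E·R_E = 22 − 3.06×1 − 3.08×1.5 = 14.3 V.
V_CE = 14.3 V > 0.2 V confirms active-region operation.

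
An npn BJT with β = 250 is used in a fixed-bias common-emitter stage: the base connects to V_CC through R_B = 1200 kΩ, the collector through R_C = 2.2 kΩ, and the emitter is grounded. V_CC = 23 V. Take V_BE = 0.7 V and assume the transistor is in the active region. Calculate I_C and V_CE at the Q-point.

Base loop: V_CC = I_B·R_B + V_BE, so I_B = (23 − 0.7)/1200 kΩ = 0.0186 mA.
In the active region I_C = β·I_B = 250 × 0.0186 = 4.65 mA.
Collector loop: V_CE = V_CC − I_C·R_C = 23 − 4.65×2.2 = 12.8 V.
Since V_CE = 12.8 V > V_CE(sat) ≈ 0.2 V, the transistor is in the active region as assumed.

I_C ≈ 4.6 mA, V_CE ≈ 13 V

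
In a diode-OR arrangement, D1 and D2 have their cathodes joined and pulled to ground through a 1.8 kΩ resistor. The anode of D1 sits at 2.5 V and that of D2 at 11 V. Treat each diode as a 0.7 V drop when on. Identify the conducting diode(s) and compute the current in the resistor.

Only D2 conducts; I_R ≈ 5.7 mA

Assume both conduct. Then node N would need to be at both 2.5−0.7 = 1.8 V and 11−0.7 = 10.3 V, which is impossible.
Assume only D2 conducts: V_N = 11 − 0.7 = 10.3 V, so I_R = 10.3/1.8 = 5.72 mA.
Check D1: its anode-to-cathode voltage is 2.5 − 10.3 = -7.8 V < 0.7 V, so it is off. The assumption is consistent.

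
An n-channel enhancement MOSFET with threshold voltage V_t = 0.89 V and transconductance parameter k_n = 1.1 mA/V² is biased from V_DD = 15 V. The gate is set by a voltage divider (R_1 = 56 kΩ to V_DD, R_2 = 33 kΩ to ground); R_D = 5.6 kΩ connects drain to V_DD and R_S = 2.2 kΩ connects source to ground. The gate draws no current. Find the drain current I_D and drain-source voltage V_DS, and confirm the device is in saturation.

V_G = V_DD·R_2/(R_1+R_2) = 15×33/89 = 5.56 V.
Assume saturation: I_D = (k_n/2)(V_GS − V_t)² with V_GS = V_G − I_D·R_S = 5.56 − 2.2·I_D.
Substituting gives 2.66·I_D² − 12.3·I_D + 12 = 0, with roots I_D = 1.4 or 3.22 mA.
The root I_D = 3.22 mA gives V_GS = -1.53 V ≤ V_t, so take I_D = 1.4 mA.
Then V_GS = 2.48 V and V_DS = V_DD − I_D(R_D+R_S) = 15 − 1.4×7.8 = 4.09 V.
Saturation requires V_DS ≥ V_GS − V_t = 1.59 V; 4.09 ≥ 1.59 ✓.

I_D ≈ 1.4 mA, V_DS ≈ 4.1 V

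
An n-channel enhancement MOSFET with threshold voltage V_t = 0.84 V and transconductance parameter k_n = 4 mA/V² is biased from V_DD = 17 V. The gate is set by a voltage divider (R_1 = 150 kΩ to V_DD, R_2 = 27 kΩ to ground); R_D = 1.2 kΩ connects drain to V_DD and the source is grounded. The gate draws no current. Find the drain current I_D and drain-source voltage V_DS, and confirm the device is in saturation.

I_D ≈ 6.1 mA, V_DS ≈ 9.6 V

V_G = V_DD·R_2/(R_1+R_2) = 17×27/177 = 2.59 V. With the source grounded, V_GS = V_G = 2.59 V.
Assume saturation: I_D = (k_n/2)(V_GS − V_t)² = (4/2)×(2.59 − 0.84)² = 2×1.75² = 6.15 mA.
V_DS = V_DD − I_D·R_D = 17 − 6.15×1.2 = 9.62 V.
Saturation requires V_DS ≥ V_GS − V_t = 1.75 V; 9.62 ≥ 1.75 ✓.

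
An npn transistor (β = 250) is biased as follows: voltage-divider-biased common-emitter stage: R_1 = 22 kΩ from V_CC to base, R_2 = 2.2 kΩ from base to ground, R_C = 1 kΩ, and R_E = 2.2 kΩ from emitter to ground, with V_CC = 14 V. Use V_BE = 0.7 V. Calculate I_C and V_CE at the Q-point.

Thevenize the base divider: V_Th = V_CC·R_2/(R_1+R_2) = 14×2.2/24.2 = 1.27 V, R_Th = R_1‖R_2 = 2 kΩ.
Base-emitter loop: V_Th = I_B·R_Th + V_BE + (β+1)I_B·R_E, so I_B = (1.27 − 0.7) / (2 + 251×2.2) = 0.00103 mA.
I_C = β·I_B = 250×0.00103 = 0.258 mA, and I_E = (β+1)I_B = 0.259 mA.
V_CE = V_CC − I_C·R_C − I_E·R_E = 14 − 0.258×1 − 0.259×2.2 = 13.2 V.
V_CE = 13.2 V > 0.2 V confirms active-region operation.

I_C ≈ 0.26 mA, V_CE ≈ 13 V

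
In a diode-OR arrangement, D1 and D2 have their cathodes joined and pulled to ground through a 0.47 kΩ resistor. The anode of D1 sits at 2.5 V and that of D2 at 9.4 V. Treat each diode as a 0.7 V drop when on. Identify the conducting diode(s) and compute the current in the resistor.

Assume both conduct. Then node N would need to be at both 2.5−0.7 = 1.8 V and 9.4−0.7 = 8.7 V, which is impossible.
Assume only D2 conducts: V_N = 9.4 − 0.7 = 8.7 V, so I_R = 8.7/0.47 = 18.5 mA.
Check D1: its anode-to-cathode voltage is 2.5 − 8.7 = -6.2 V < 0.7 V, so it is off. The assumption is consistent.

Only D2 conducts; I_R ≈ 19 mA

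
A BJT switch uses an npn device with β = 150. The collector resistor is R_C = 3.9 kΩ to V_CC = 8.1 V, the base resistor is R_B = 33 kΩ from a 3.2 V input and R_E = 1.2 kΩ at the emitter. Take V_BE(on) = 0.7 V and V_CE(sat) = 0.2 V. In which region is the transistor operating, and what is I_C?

saturation; I_C ≈ 1.5 mA

Assume active: I_B = (3.2 − 0.7)/(33 + 151×1.2) = 0.0117 mA, I_C = β·I_B = 1.75 mA.
Then V_CE = 8.1 − 1.75×3.9 − 1.76×1.2 = -0.843 V < 0.2 V — the active assumption fails.
Re-solve with V_CE = 0.2 V. KCL at the emitter: V_E/R_E = (V_BB−0.7−V_E)/R_B + (V_CC−0.2−V_E)/R_C, giving V_E = 1.88 V.
I_C = (V_CC − 0.2 − V_E)/R_C = (7.9 − 1.88)/3.9 = 1.54 mA.
Check: I_B = (2.5 − 1.88)/33 = 0.0189 mA, and β·I_B = 2.84 mA > I_C, confirming saturation.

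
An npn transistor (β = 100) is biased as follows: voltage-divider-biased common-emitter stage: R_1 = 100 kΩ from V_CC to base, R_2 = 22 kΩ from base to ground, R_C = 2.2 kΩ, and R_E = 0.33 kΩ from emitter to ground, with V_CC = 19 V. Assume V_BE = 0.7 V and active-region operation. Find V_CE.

Thevenize the base divider: V_Th = V_CC·R_2/(R_1+R_2) = 19×22/122 = 3.43 V, R_Th = R_1‖R_2 = 18 kΩ.
Base-emitter loop: V_Th = I_B·R_Th + V_BE + (β+1)I_B·R_E, so I_B = (3.43 − 0.7) / (18 + 101×0.33) = 0.0531 mA.
I_C = β·I_B = 100×0.0531 = 5.31 mA, and I_E = (β+1)I_B = 5.36 mA.
V_CE = V_CC − I_C·R_C − I_E·R_E = 19 − 5.31×2.2 − 5.36×0.33 = 5.55 V.
V_CE = 5.55 V > 0.2 V confirms active-region operation.

V_CE ≈ 5.6 V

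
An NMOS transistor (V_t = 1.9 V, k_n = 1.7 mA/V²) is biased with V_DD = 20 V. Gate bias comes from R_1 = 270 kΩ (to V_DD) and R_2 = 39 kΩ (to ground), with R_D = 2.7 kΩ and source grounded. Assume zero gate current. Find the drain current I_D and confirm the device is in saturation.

V_G = V_DD·R_2/(R_1+R_2) = 20×39/309 = 2.52 V. With the source grounded, V_GS = V_G = 2.52 V.
Assume saturation: I_D = (k_n/2)(V_GS − V_t)² = (1.7/2)×(2.52 − 1.9)² = 0.85×0.624² = 0.331 mA.
V_DS = V_DD − I_D·R_D = 20 − 0.331×2.7 = 19.1 V.
Saturation requires V_DS ≥ V_GS − V_t = 0.624 V; 19.1 ≥ 0.624 ✓.

I_D ≈ 0.33 mA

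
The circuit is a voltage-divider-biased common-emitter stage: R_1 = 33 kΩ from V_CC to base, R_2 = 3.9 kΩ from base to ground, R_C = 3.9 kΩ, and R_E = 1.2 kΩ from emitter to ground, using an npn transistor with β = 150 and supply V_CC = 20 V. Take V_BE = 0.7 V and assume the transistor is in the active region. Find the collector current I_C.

I_C ≈ 1.1 mA

Thevenize the base divider: V_Th = V_CC·R_2/(R_1+R_2) = 20×3.9/36.9 = 2.11 V, R_Th = R_1‖R_2 = 3.49 kΩ.
Base-emitter loop: V_Th = I_B·R_Th + V_BE + (β+1)I_B·R_E, so I_B = (2.11 − 0.7) / (3.49 + 151×1.2) = 0.00766 mA.
I_C = β·I_B = 150×0.00766 = 1.15 mA, and I_E = (β+1)I_B = 1.16 mA.
V_CE = V_CC − I_C·R_C − I_E·R_E = 20 − 1.15×3.9 − 1.16×1.2 = 14.1 V.
V_CE = 14.1 V > 0.2 V confirms active-region operation.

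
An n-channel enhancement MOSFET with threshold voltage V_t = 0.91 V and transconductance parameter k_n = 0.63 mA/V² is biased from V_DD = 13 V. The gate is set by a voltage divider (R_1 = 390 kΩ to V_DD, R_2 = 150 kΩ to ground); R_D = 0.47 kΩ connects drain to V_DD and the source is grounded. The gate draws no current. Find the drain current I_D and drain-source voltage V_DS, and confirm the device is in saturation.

I_D ≈ 2.3 mA, V_DS ≈ 12 V

V_G = V_DD·R_2/(R_1+R_2) = 13×150/540 = 3.61 V. With the source grounded, V_GS = V_G = 3.61 V.
Assume saturation: I_D = (k_n/2)(V_GS − V_t)² = (0.63/2)×(3.61 − 0.91)² = 0.315×2.7² = 2.3 mA.
V_DS = V_DD − I_D·R_D = 13 − 2.3×0.47 = 11.9 V.
Saturation requires V_DS ≥ V_GS − V_t = 2.7 V; 11.9 ≥ 2.7 ✓.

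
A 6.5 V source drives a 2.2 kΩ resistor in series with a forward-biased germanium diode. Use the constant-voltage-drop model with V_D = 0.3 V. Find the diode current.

KVL around the loop: 6.5 = V_D + I·R = 0.3 + I × 2.2 kΩ.
So I = (6.5 − 0.3) / 2.2 kΩ = 6.2 / 2.2 = 2.82 mA.

I ≈ 2.8 mA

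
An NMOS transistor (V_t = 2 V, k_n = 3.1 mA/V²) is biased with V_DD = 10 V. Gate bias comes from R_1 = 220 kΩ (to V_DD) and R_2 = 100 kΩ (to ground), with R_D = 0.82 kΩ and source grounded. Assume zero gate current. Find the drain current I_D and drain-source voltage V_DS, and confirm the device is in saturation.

V_G = V_DD·R_2/(R_1+R_2) = 10×100/320 = 3.12 V. With the source grounded, V_GS = V_G = 3.12 V.
Assume saturation: I_D = (k_n/2)(V_GS − V_t)² = (3.1/2)×(3.12 − 2)² = 1.55×1.12² = 1.96 mA.
V_DS = V_DD − I_D·R_D = 10 − 1.96×0.82 = 8.39 V.
Saturation requires V_DS ≥ V_GS − V_t = 1.12 V; 8.39 ≥ 1.12 ✓.

I_D ≈ 2 mA, V_DS ≈ 8.4 V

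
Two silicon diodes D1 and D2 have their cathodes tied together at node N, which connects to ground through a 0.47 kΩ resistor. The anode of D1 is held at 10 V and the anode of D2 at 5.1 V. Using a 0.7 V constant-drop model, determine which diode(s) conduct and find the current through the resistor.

Assume both conduct. Then node N would need to be at both 10−0.7 = 9.3 V and 5.1−0.7 = 4.4 V, which is impossible.
Assume only D1 conducts: V_N = 10 − 0.7 = 9.3 V, so I_R = 9.3/0.47 = 19.8 mA.
Check D2: its anode-to-cathode voltage is 5.1 − 9.3 = -4.2 V < 0.7 V, so it is off. The assumption is consistent.

Only D1 conducts; I_R ≈ 20 mA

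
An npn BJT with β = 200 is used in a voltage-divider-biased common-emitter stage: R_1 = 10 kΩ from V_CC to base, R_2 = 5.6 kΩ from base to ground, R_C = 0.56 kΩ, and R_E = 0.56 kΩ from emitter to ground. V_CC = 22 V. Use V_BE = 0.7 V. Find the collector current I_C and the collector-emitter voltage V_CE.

I_C ≈ 12 mA, V_CE ≈ 8.1 V

Thevenize the base divider: V_Th = V_CC·R_2/(R_1+R_2) = 22×5.6/15.6 = 7.9 V, R_Th = R_1‖R_2 = 3.59 kΩ.
Base-emitter loop: V_Th = I_B·R_Th + V_BE + (β+1)I_B·R_E, so I_B = (7.9 − 0.7) / (3.59 + 201×0.56) = 0.062 mA.
I_C = β·I_B = 200×0.062 = 12.4 mA, and I_E = (β+1)I_B = 12.5 mA.
V_CE = V_CC − I_C·R_C − I_E·R_E = 22 − 12.4×0.56 − 12.5×0.56 = 8.08 V.
V_CE = 8.08 V > 0.2 V confirms active-region operation.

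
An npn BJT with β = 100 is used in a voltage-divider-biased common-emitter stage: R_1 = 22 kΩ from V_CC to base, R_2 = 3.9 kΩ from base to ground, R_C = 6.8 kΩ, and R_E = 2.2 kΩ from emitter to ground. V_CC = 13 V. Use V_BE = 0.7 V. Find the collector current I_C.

I_C ≈ 0.56 mA

Thevenize the base divider: V_Th = V_CC·R_2/(R_1+R_2) = 13×3.9/25.9 = 1.96 V, R_Th = R_1‖R_2 = 3.31 kΩ.
Base-emitter loop: V_Th = I_B·R_Th + V_BE + (β+1)I_B·R_E, so I_B = (1.96 − 0.7) / (3.31 + 101×2.2) = 0.00558 mA.
I_C = β·I_B = 100×0.00558 = 0.558 mA, and I_E = (β+1)I_B = 0.563 mA.
V_CE = V_CC − I_C·R_C − I_E·R_E = 13 − 0.558×6.8 − 0.563×2.2 = 7.97 V.
V_CE = 7.97 V > 0.2 V confirms active-region operation.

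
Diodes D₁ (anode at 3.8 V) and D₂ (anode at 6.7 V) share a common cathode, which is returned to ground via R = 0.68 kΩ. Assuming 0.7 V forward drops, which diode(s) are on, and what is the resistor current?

Assume both conduct. Then node N would need to be at both 3.8−0.7 = 3.1 V and 6.7−0.7 = 6 V, which is impossible.
Assume only D₂ conducts: V_N = 6.7 − 0.7 = 6 V, so I_R = 6/0.68 = 8.82 mA.
Check D₁: its anode-to-cathode voltage is 3.8 − 6 = -2.2 V < 0.7 V, so it is off. The assumption is consistent.

Only D₂ conducts; I_R ≈ 8.8 mA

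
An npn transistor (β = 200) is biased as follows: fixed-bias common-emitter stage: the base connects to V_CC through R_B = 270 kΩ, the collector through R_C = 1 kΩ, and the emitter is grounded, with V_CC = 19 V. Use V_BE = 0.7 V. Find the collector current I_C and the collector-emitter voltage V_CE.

I_C ≈ 14 mA, V_CE ≈ 5.4 V

Base loop: V_CC = I_B·R_B + V_BE, so I_B = (19 − 0.7)/270 kΩ = 0.0678 mA.
In the active region I_C = β·I_B = 200 × 0.0678 = 13.6 mA.
Collector loop: V_CE = V_CC − I_C·R_C = 19 − 13.6×1 = 5.44 V.
Since V_CE = 5.44 V > V_CE(sat) ≈ 0.2 V, the transistor is in the active region as assumed.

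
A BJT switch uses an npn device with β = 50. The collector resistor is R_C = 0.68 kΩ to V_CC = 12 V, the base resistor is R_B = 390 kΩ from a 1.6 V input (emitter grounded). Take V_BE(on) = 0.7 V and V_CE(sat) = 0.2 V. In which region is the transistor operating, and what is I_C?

active; I_C ≈ 0.12 mA

Assume active. Base-emitter loop: I_B = (V_BB − V_BE)/R_B = (1.6 − 0.7)/390 = 0.00231 mA.
I_C = β·I_B = 50×0.00231 = 0.115 mA.
V_CE = V_CC − I_C·R_C = 12 − 0.115×0.68 = 11.9 V > V_CE(sat), so the active-region assumption holds.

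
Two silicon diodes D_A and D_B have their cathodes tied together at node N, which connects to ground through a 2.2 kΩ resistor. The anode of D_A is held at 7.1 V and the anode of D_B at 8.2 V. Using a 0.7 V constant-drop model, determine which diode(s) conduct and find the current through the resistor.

Assume both conduct. Then node N would need to be at both 7.1−0.7 = 6.4 V and 8.2−0.7 = 7.5 V, which is impossible.
Assume only D_B conducts: V_N = 8.2 − 0.7 = 7.5 V, so I_R = 7.5/2.2 = 3.41 mA.
Check D_A: its anode-to-cathode voltage is 7.1 − 7.5 = -0.4 V < 0.7 V, so it is off. The assumption is consistent.

Only D_B conducts; I_R ≈ 3.4 mA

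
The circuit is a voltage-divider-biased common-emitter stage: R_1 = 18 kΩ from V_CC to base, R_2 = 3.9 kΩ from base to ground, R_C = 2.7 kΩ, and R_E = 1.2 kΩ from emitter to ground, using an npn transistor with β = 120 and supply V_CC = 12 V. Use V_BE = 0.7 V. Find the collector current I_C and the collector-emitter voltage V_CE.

Thevenize the base divider: V_Th = V_CC·R_2/(R_1+R_2) = 12×3.9/21.9 = 2.14 V, R_Th = R_1‖R_2 = 3.21 kΩ.
Base-emitter loop: V_Th = I_B·R_Th + V_BE + (β+1)I_B·R_E, so I_B = (2.14 − 0.7) / (3.21 + 121×1.2) = 0.00968 mA.
I_C = β·I_B = 120×0.00968 = 1.16 mA, and I_E = (β+1)I_B = 1.17 mA.
V_CE = V_CC − I_C·R_C − I_E·R_E = 12 − 1.16×2.7 − 1.17×1.2 = 7.46 V.
V_CE = 7.46 V > 0.2 V confirms active-region operation.

I_C ≈ 1.2 mA, V_CE ≈ 7.5 V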